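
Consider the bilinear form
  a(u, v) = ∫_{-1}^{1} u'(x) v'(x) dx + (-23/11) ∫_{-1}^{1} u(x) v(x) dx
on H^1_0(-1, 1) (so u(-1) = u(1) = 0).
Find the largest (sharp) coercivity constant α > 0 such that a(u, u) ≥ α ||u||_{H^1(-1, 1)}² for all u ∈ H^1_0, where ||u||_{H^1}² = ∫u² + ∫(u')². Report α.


α = (-92/11 + π^2)/(4 + π^2)

Coercivity of a(·,·) on H^1_0(-1, 1) means a(u, u) ≥ α ||u||_{H^1}² for every u ∈ H^1_0.
The interval has length L = 2, and Poincaré/coercivity depend only on L. Here a(u, u) = ∫(u')² + (-23/11)·∫u².
Here c = -23/11 < 0 with |c| < (π/L)² = π^2/4, so coercivity still holds. The condition a(u,u) ≥ α||u||_{H^1}² reads (1−α)∫(u')² ≥ (α−c)∫u². Any admissible α is ≤ 1 (rapidly oscillating u have ∫u²/∫(u')² → 0), and α = 1 would force 0 ≥ (1−c)∫u², impossible since c < 1; so 1−α > 0. By the sharp Poincaré inequality on H^1_0 of an interval of length L, ∫(u')² ≥ (π/L)²∫u² with equality for the first sine mode sin(π(x−x₀)/L) (x₀ the left endpoint), so the inequality holds for all u iff (1−α)(π/L)² ≥ α − c, i.e. α ≤ ((π/L)² + c)/((π/L)² + 1) = (1 + c(L/π)²)/(1 + (L/π)²). (Direct route, valid since c ≤ 0: Poincaré gives c∫u² ≥ c(L/π)²∫(u')², so a(u,u) ≥ (1 + c(L/π)²)∫(u')², while ||u||_{H^1}² ≤ (1 + (L/π)²)∫(u')²; dividing yields the same α.) With (π/L)² = π^2/4 and c = -23/11, the largest admissible constant is α = ((π/L)² + c)/((π/L)² + 1).
Simplifying, α = (-92/11 + π^2)/(4 + π^2).


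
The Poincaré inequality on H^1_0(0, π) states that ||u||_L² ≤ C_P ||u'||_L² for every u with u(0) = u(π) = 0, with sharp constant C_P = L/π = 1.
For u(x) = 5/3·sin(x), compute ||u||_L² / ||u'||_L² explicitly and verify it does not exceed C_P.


||u||_L² / ||u'||_L² = 1 = C_P.

u(x) = 5/3·sin(x), so u'(x) = 5*cos(x)/3.
Writing u(x) = A·sin(kπx/L) with A = 5/3 and k = 1, use ∫_0^L sin²(kπx/L) dx = L/2 and ∫_0^L cos²(kπx/L) dx = L/2.
u² = 25/9·sin²(x) and (u')² = 25/9·cos²(x), and each of sin², cos² integrates to L/2 = π/2 over (0, π).
∫_0^π u² dx = 25*π/18, so ||u||_L² = 5*sqrt(2)*sqrt(π)/6.
∫_0^π (u')² dx = 25*π/18, so ||u'||_L² = 5*sqrt(2)*sqrt(π)/6.
Ratio ||u||_L² / ||u'||_L² = 1.
Sharp Poincaré constant on H^1_0(0, π) is C_P = L/π = 1, achieved by sin(x).
This is the k = 1 eigenfunction (up to amplitude), so the ratio equals the sharp Poincaré constant exactly.


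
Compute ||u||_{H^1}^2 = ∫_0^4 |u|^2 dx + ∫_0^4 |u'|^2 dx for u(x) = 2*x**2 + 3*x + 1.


||u||_{H^1}^2 = 37288/15

The H^1 norm (squared) on an interval (0, L) is
  ||u||_{H^1}^2 = ∫_0^L u(x)^2 dx + ∫_0^L u'(x)^2 dx.
Compute u'(x) = 4*x + 3.
Then u(x)^2 = 4*x**4 + 12*x**3 + 13*x**2 + 6*x + 1 and u'(x)^2 = 16*x**2 + 24*x + 9.
Integrate each monomial from 0 to 4 using ∫_0^4 c·x^n dx = c·4^(n+1)/(n+1):
  ∫_0^4 u(x)^2 dx = ∫_0^4 (4*x^4 + 12*x^3 + 13*x^2 + 6*x + 1) dx. Term by term:
    ∫_0^4 4*x^4 dx = 4096/5;  ∫_0^4 12*x^3 dx = 768;  ∫_0^4 13*x^2 dx = 832/3;
    ∫_0^4 6*x dx = 48;  ∫_0^4 1 dx = 4.
  Sum: 4096/5 + 768 + 832/3 + 48 + 4 = 28748/15.
  ∫_0^4 u'(x)^2 dx = ∫_0^4 (16*x^2 + 24*x + 9) dx. Term by term:
    ∫_0^4 16*x^2 dx = 1024/3;  ∫_0^4 24*x dx = 192;  ∫_0^4 9 dx = 36.
  Sum: 1024/3 + 192 + 36 = 1708/3.
Adding: ||u||_{H^1}^2 = 28748/15 + 1708/3 = 37288/15.


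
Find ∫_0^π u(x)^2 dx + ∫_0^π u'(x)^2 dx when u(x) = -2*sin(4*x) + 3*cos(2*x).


||u||_{H^1(0,π)}^2 = 113*π/2

u'(x) = -6*sin(2*x) - 8*cos(4*x).
Expand u² and (u')² and integrate term by term on (0, π), using: for integers n ≥ 1, ∫_0^π sin²(nx) dx = ∫_0^π cos²(nx) dx = π/2; for n ≠ n', ∫_0^π sin(nx)sin(n'x) dx = ∫_0^π cos(nx)cos(n'x) dx = 0; and by product-to-sum, ∫_0^π sin(nx)cos(n'x) dx = ½∫_0^π [sin((n+n')x) + sin((n−n')x)] dx, which is 0 when n+n' is even and 2n/(n²−n'²) when n+n' is odd (it need not vanish on (0, π)).
  u² squared terms: (-2)²·∫sin(4x)² dx = 4·π/2 = 2*π;  (3)²·∫cos(2x)² dx = 9·π/2 = 9*π/2.
  u² cross terms: 2·(-2)·(3)·∫sin(4x)·cos(2x) dx = -12·(0) = 0.
  So ∫_0^π u² dx = 2*π + 9*π/2 + 0 = 13*π/2.
  (u')² squared terms: (-8)²·∫cos(4x)² dx = 64·π/2 = 32*π;  (-6)²·∫sin(2x)² dx = 36·π/2 = 18*π.
  (u')² cross terms: 2·(-8)·(-6)·∫cos(4x)·sin(2x) dx = 96·(0) = 0.
  So ∫_0^π (u')² dx = 32*π + 18*π + 0 = 50*π.
||u||_{H^1}^2 = (13*π/2) + (50*π) = 113*π/2.


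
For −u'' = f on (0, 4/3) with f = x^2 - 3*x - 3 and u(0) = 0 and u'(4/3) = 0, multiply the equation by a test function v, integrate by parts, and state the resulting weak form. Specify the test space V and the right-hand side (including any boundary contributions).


V = {v ∈ H^1(0, 4/3) : v(0) = 0} (test functions vanish at x = 0 where u is specified); weak form: ∫_0^4/3 u'v' dx = ∫_0^4/3 (x^2 - 3*x - 3) v dx for all v ∈ V.

Multiply both sides by a test function v and integrate from 0 to 4/3:
  ∫_0^4/3 −u''(x) v(x) dx = ∫_0^4/3 f(x) v(x) dx.
Integrate the LHS by parts once:
  ∫_0^4/3 −u'' v dx = −[u'(x) v(x)]_0^4/3 + ∫_0^4/3 u'(x) v'(x) dx.
Thus ∫_0^4/3 u'(x) v'(x) dx = ∫_0^4/3 f(x) v(x) dx + [u'(x) v(x)]_0^4/3.
Choose V so that boundary terms are either known or forced to vanish.
Mixed BC: u(0) = 0 (Dirichlet) and u'(4/3) = 0 (Neumann). Define V = {v ∈ H^1(0, 4/3) : v(0) = 0}. Then [u' v]_0^4/3 = u'(4/3)·v(4/3) − u'(0)·0 = 0.
Weak formulation: find u (satisfying any essential BC) such that ∫_0^4/3 u'(x) v'(x) dx = ∫_0^4/3 f v dx for all v ∈ V (Dirichlet at 0 absorbed into V; the Neumann datum at x = 4/3 is zero, so no boundary term remains).
Substituting f(x) = x^2 - 3*x - 3, the right-hand side is ∫_0^4/3 (x^2 - 3*x - 3) v dx.


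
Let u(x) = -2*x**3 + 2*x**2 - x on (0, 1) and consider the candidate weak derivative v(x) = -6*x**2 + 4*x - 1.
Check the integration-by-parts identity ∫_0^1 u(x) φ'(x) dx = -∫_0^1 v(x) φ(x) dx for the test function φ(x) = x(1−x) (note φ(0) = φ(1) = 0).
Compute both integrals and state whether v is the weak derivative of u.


LHS = 2/15, RHS = 2/15. Yes, v = u' weakly.

u(x) = -2*x**3 + 2*x**2 - x, classical derivative u'(x) = -6*x**2 + 4*x - 1.
φ(x) = x(1−x), so φ'(x) = 1 - 2*x.
Note φ(0) = φ(1) = 0, so the boundary term u·φ vanishes.
LHS = ∫_0^1 u(x) φ'(x) dx = ∫_0^1 (4*x^4 - 6*x^3 + 4*x^2 - x) dx. Term by term:
  ∫_0^1 4*x^4 dx = 4/5;  ∫_0^1 -6*x^3 dx = -3/2;  ∫_0^1 4*x^2 dx = 4/3;
  ∫_0^1 -x dx = -1/2.
Sum: 4/5 − 3/2 + 4/3 − 1/2 = 2/15.
So LHS = 2/15.
∫_0^1 v(x) φ(x) dx = ∫_0^1 (6*x^4 - 10*x^3 + 5*x^2 - x) dx. Term by term:
  ∫_0^1 6*x^4 dx = 6/5;  ∫_0^1 -10*x^3 dx = -5/2;  ∫_0^1 5*x^2 dx = 5/3;
  ∫_0^1 -x dx = -1/2.
Sum: 6/5 − 5/2 + 5/3 − 1/2 = -2/15.
So RHS = -∫_0^1 v(x) φ(x) dx = 2/15.
LHS = RHS, so the identity holds for this test φ.
Moreover u is smooth here and v(x) = u'(x) = -6*x**2 + 4*x - 1 pointwise, so the identity holds for every test function. Hence v is the weak derivative of u.


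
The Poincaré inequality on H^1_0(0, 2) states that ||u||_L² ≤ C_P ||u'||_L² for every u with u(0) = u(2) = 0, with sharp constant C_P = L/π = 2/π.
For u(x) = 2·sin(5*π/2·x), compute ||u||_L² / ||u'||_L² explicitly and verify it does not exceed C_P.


||u||_L² / ||u'||_L² = 2/(5*π) < C_P = 2/π.

u(x) = 2·sin(5*π/2·x), so u'(x) = 5*π*cos(5*π*x/2).
Writing u(x) = A·sin(kπx/L) with A = 2 and k = 5, use ∫_0^L sin²(kπx/L) dx = L/2 and ∫_0^L cos²(kπx/L) dx = L/2.
u² = 4·sin²(5*π/2·x) and (u')² = 25*π^2·cos²(5*π/2·x), and each of sin², cos² integrates to L/2 = 1 over (0, 2).
∫_0^2 u² dx = 4, so ||u||_L² = 2.
∫_0^2 (u')² dx = 25*π^2, so ||u'||_L² = 5*π.
Ratio ||u||_L² / ||u'||_L² = 2/(5*π).
Sharp Poincaré constant on H^1_0(0, 2) is C_P = L/π = 2/π, achieved by sin(π/2·x).
This is the k = 5 harmonic; the ratio L/(kπ) is strictly less than C_P = L/π, consistent with the sharp inequality ||u||_L² ≤ C_P ||u'||_L².


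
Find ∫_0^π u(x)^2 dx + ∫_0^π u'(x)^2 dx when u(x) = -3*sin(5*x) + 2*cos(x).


||u||_{H^1(0,π)}^2 = 121*π

u'(x) = -2*sin(x) - 15*cos(5*x).
Expand u² and (u')² and integrate term by term on (0, π), using: for integers n ≥ 1, ∫_0^π sin²(nx) dx = ∫_0^π cos²(nx) dx = π/2; for n ≠ n', ∫_0^π sin(nx)sin(n'x) dx = ∫_0^π cos(nx)cos(n'x) dx = 0; and by product-to-sum, ∫_0^π sin(nx)cos(n'x) dx = ½∫_0^π [sin((n+n')x) + sin((n−n')x)] dx, which is 0 when n+n' is even and 2n/(n²−n'²) when n+n' is odd (it need not vanish on (0, π)).
  u² squared terms: (-3)²·∫sin(5x)² dx = 9·π/2 = 9*π/2;  (2)²·∫cos(x)² dx = 4·π/2 = 2*π.
  u² cross terms: 2·(-3)·(2)·∫sin(5x)·cos(x) dx = -12·(0) = 0.
  So ∫_0^π u² dx = 9*π/2 + 2*π + 0 = 13*π/2.
  (u')² squared terms: (-15)²·∫cos(5x)² dx = 225·π/2 = 225*π/2;  (-2)²·∫sin(x)² dx = 4·π/2 = 2*π.
  (u')² cross terms: 2·(-15)·(-2)·∫cos(5x)·sin(x) dx = 60·(0) = 0.
  So ∫_0^π (u')² dx = 225*π/2 + 2*π + 0 = 229*π/2.
||u||_{H^1}^2 = (13*π/2) + (229*π/2) = 121*π.


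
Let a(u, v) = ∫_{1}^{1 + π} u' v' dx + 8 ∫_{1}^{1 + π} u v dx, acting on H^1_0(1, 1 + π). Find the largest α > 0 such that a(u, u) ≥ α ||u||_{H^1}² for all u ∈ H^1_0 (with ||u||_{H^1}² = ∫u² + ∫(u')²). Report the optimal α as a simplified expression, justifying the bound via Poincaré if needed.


α = 1

Coercivity of a(·,·) on H^1_0(1, 1 + π) means a(u, u) ≥ α ||u||_{H^1}² for every u ∈ H^1_0.
The interval has length L = π, and Poincaré/coercivity depend only on L. Here a(u, u) = ∫(u')² + (8)·∫u².
Here c = 8 ≥ 1, so a(u,u) = ∫(u')² + c∫u² ≥ ∫(u')² + ∫u² = ||u||_{H^1}², i.e. α = 1 works. No larger α is possible: a(u,u) ≥ α||u||_{H^1}² means (1−α)∫(u')² ≥ (α−c)∫u², and for the modes u_n = sin(nπ(x−x₀)/L) (x₀ the left endpoint) one has ∫u_n²/∫(u_n')² = (L/(nπ))² → 0, so a(u_n,u_n)/||u_n||_{H^1}² → 1. Hence the optimal constant is α = 1.
Therefore α = 1.


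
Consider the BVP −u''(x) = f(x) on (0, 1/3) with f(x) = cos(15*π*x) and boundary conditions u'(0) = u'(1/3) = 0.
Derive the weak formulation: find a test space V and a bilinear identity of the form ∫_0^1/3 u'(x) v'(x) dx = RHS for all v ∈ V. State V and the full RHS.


V = H^1(0, 1/3) (no boundary constraint on v; u is determined up to an additive constant); weak form: ∫_0^1/3 u'v' dx = ∫_0^1/3 (cos(15*π*x)) v dx for all v ∈ V.

Multiply both sides by a test function v and integrate from 0 to 1/3:
  ∫_0^1/3 −u''(x) v(x) dx = ∫_0^1/3 f(x) v(x) dx.
Integrate the LHS by parts once:
  ∫_0^1/3 −u'' v dx = −[u'(x) v(x)]_0^1/3 + ∫_0^1/3 u'(x) v'(x) dx.
Thus ∫_0^1/3 u'(x) v'(x) dx = ∫_0^1/3 f(x) v(x) dx + [u'(x) v(x)]_0^1/3.
Choose V so that boundary terms are either known or forced to vanish.
u has homogeneous Neumann: u'(0) = u'(1/3) = 0. So [u' v]_0^1/3 = 0·v(1/3) − 0·v(0) = 0 for any v; take V = H^1(0, 1/3).
Weak formulation: find u (satisfying any essential BC) such that ∫_0^1/3 u'(x) v'(x) dx = ∫_0^1/3 f v dx for all v ∈ V (homogeneous Neumann, so boundary terms vanish).
Substituting f(x) = cos(15*π*x), the right-hand side is ∫_0^1/3 (cos(15*π*x)) v dx.
Compatibility check (pure Neumann): taking v ≡ 1 ∈ V gives 0 = ∫_0^1/3 f dx + (0) − (0), i.e. ∫_0^1/3 f dx must equal u'(0) − u'(1/3) = 0. Indeed ∫_0^1/3 (cos(15*π*x)) dx = 0, so the data are compatible. The solution is then unique only up to an additive constant (fix it e.g. by requiring ∫_0^1/3 u dx = 0).


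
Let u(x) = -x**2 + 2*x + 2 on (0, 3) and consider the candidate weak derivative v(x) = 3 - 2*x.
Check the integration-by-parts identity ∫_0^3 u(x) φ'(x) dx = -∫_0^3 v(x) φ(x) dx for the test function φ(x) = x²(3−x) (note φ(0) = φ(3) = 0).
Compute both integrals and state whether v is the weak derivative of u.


LHS = 54/5, RHS = 81/20. No, v is not the weak derivative of u.

u(x) = -x**2 + 2*x + 2, classical derivative u'(x) = 2 - 2*x.
φ(x) = x²(3−x), so φ'(x) = 3*x*(2 - x).
Note φ(0) = φ(3) = 0, so the boundary term u·φ vanishes.
LHS = ∫_0^3 u(x) φ'(x) dx = ∫_0^3 (3*x^4 - 12*x^3 + 6*x^2 + 12*x) dx. Term by term:
  ∫_0^3 3*x^4 dx = 729/5;  ∫_0^3 -12*x^3 dx = -243;  ∫_0^3 6*x^2 dx = 54;
  ∫_0^3 12*x dx = 54.
Sum: 729/5 − 243 + 54 + 54 = 54/5.
So LHS = 54/5.
∫_0^3 v(x) φ(x) dx = ∫_0^3 (2*x^4 - 9*x^3 + 9*x^2) dx. Term by term:
  ∫_0^3 2*x^4 dx = 486/5;  ∫_0^3 -9*x^3 dx = -729/4;  ∫_0^3 9*x^2 dx = 81.
Sum: 486/5 − 729/4 + 81 = -81/20.
So RHS = -∫_0^3 v(x) φ(x) dx = 81/20.
LHS − RHS = 27/4 ≠ 0, so the identity fails.
(For a valid weak derivative the identity must hold for EVERY test function, in particular this one. The failure shows v is NOT the weak derivative of u.)
Correct weak derivative would be u'(x) = 2 - 2*x.


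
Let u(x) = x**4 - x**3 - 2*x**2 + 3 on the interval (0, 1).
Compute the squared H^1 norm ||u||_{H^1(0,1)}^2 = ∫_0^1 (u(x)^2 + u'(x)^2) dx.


||u||_{H^1}^2 = 13379/1260

The H^1 norm (squared) on an interval (0, L) is
  ||u||_{H^1}^2 = ∫_0^L u(x)^2 dx + ∫_0^L u'(x)^2 dx.
Compute u'(x) = 4*x**3 - 3*x**2 - 4*x.
Then u(x)^2 = x**8 - 2*x**7 - 3*x**6 + 4*x**5 + 10*x**4 - 6*x**3 - 12*x**2 + 9 and u'(x)^2 = 16*x**6 - 24*x**5 - 23*x**4 + 24*x**3 + 16*x**2.
Integrate each monomial from 0 to 1 using ∫_0^1 c·x^n dx = c·1^(n+1)/(n+1):
  ∫_0^1 u(x)^2 dx = ∫_0^1 (x^8 - 2*x^7 - 3*x^6 + 4*x^5 + 10*x^4 - 6*x^3 - 12*x^2 + 9) dx. Term by term:
    ∫_0^1 x^8 dx = 1/9;  ∫_0^1 -2*x^7 dx = -1/4;  ∫_0^1 -3*x^6 dx = -3/7;
    ∫_0^1 4*x^5 dx = 2/3;  ∫_0^1 10*x^4 dx = 2;  ∫_0^1 -6*x^3 dx = -3/2;
    ∫_0^1 -12*x^2 dx = -4;  ∫_0^1 9 dx = 9.
  Sum: 1/9 − 1/4 − 3/7 + 2/3 + 2 − 3/2 − 4 + 9 = 1411/252.
  ∫_0^1 u'(x)^2 dx = ∫_0^1 (16*x^6 - 24*x^5 - 23*x^4 + 24*x^3 + 16*x^2) dx. Term by term:
    ∫_0^1 16*x^6 dx = 16/7;  ∫_0^1 -24*x^5 dx = -4;  ∫_0^1 -23*x^4 dx = -23/5;
    ∫_0^1 24*x^3 dx = 6;  ∫_0^1 16*x^2 dx = 16/3.
  Sum: 16/7 − 4 − 23/5 + 6 + 16/3 = 527/105.
Adding: ||u||_{H^1}^2 = 1411/252 + 527/105 = 13379/1260.


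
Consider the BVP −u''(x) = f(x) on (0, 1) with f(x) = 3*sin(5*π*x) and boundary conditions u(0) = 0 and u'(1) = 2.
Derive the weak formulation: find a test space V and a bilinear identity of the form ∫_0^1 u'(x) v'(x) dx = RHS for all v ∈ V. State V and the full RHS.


V = {v ∈ H^1(0, 1) : v(0) = 0} (test functions vanish at x = 0 where u is specified); weak form: ∫_0^1 u'v' dx = ∫_0^1 (3*sin(5*π*x)) v dx + 2·v(1) for all v ∈ V.

Multiply both sides by a test function v and integrate from 0 to 1:
  ∫_0^1 −u''(x) v(x) dx = ∫_0^1 f(x) v(x) dx.
Integrate the LHS by parts once:
  ∫_0^1 −u'' v dx = −[u'(x) v(x)]_0^1 + ∫_0^1 u'(x) v'(x) dx.
Thus ∫_0^1 u'(x) v'(x) dx = ∫_0^1 f(x) v(x) dx + [u'(x) v(x)]_0^1.
Choose V so that boundary terms are either known or forced to vanish.
Mixed BC: u(0) = 0 (Dirichlet) and u'(1) = 2 (Neumann). Define V = {v ∈ H^1(0, 1) : v(0) = 0}. Then [u' v]_0^1 = u'(1)·v(1) − u'(0)·0 = 2·v(1).
Weak formulation: find u (satisfying any essential BC) such that ∫_0^1 u'(x) v'(x) dx = ∫_0^1 f v dx + 2·v(1) for all v ∈ V (Dirichlet at 0 absorbed into V; Neumann datum at x = 1 contributes the boundary term).
Substituting f(x) = 3*sin(5*π*x), the right-hand side is ∫_0^1 (3*sin(5*π*x)) v dx + 2·v(1).


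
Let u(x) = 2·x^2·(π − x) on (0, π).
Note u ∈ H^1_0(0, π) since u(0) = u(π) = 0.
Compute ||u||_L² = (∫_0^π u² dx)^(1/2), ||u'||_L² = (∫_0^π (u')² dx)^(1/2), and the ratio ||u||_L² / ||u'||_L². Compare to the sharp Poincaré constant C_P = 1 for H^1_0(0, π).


||u||_L² / ||u'||_L² = sqrt(14)*π/14 < C_P = 1.

u(x) = 2·x^2·(π − x), so u'(x) = 2*x*(-3*x + 2*π).
u(x) = 2·x^2·(π − x) vanishes at x = 0 and x = π, so u ∈ H^1_0(0, π). Differentiate via the product rule and integrate the resulting polynomials term by term.
  ∫_0^π u² dx = ∫_0^π (4*x^6 - 8*π*x^5 + 4*π^2*x^4) dx. Term by term:
    ∫_0^π 4*x^6 dx = 4*π^7/7;  ∫_0^π -8*π*x^5 dx = -4*π^7/3;  ∫_0^π 4*π^2*x^4 dx = 4*π^7/5.
  Sum: 4*π^7/7 − 4*π^7/3 + 4*π^7/5 = 4*π^7/105.
  ∫_0^π (u')² dx = ∫_0^π (36*x^4 - 48*π*x^3 + 16*π^2*x^2) dx. Term by term:
    ∫_0^π 36*x^4 dx = 36*π^5/5;  ∫_0^π -48*π*x^3 dx = -12*π^5;  ∫_0^π 16*π^2*x^2 dx = 16*π^5/3.
  Sum: 36*π^5/5 − 12*π^5 + 16*π^5/3 = 8*π^5/15.
∫_0^π u² dx = 4*π^7/105, so ||u||_L² = 2*sqrt(105)*π^(7/2)/105.
∫_0^π (u')² dx = 8*π^5/15, so ||u'||_L² = 2*sqrt(30)*π^(5/2)/15.
Ratio ||u||_L² / ||u'||_L² = sqrt(14)*π/14.
Sharp Poincaré constant on H^1_0(0, π) is C_P = L/π = 1, achieved by sin(x).
A polynomial bump cannot attain the sharp Poincaré constant (only the first sine eigenfunction does), so the ratio is strictly less than C_P, consistent with ||u||_L² ≤ C_P ||u'||_L².


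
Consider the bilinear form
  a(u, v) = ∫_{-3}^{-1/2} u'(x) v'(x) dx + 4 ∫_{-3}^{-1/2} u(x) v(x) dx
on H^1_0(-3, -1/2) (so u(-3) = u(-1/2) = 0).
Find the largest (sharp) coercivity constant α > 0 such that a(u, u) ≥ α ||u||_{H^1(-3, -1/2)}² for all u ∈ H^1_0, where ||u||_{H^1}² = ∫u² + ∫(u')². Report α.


α = 1

Coercivity of a(·,·) on H^1_0(-3, -1/2) means a(u, u) ≥ α ||u||_{H^1}² for every u ∈ H^1_0.
The interval has length L = 5/2, and Poincaré/coercivity depend only on L. Here a(u, u) = ∫(u')² + (4)·∫u².
Here c = 4 ≥ 1, so a(u,u) = ∫(u')² + c∫u² ≥ ∫(u')² + ∫u² = ||u||_{H^1}², i.e. α = 1 works. No larger α is possible: a(u,u) ≥ α||u||_{H^1}² means (1−α)∫(u')² ≥ (α−c)∫u², and for the modes u_n = sin(nπ(x−x₀)/L) (x₀ the left endpoint) one has ∫u_n²/∫(u_n')² = (L/(nπ))² → 0, so a(u_n,u_n)/||u_n||_{H^1}² → 1. Hence the optimal constant is α = 1.
Therefore α = 1.


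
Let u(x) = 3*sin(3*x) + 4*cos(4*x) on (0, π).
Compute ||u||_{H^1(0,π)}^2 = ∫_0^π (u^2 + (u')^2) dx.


||u||_{H^1(0,π)}^2 = -2448/7 + 181*π

u'(x) = -16*sin(4*x) + 9*cos(3*x).
Expand u² and (u')² and integrate term by term on (0, π), using: for integers n ≥ 1, ∫_0^π sin²(nx) dx = ∫_0^π cos²(nx) dx = π/2; for n ≠ n', ∫_0^π sin(nx)sin(n'x) dx = ∫_0^π cos(nx)cos(n'x) dx = 0; and by product-to-sum, ∫_0^π sin(nx)cos(n'x) dx = ½∫_0^π [sin((n+n')x) + sin((n−n')x)] dx, which is 0 when n+n' is even and 2n/(n²−n'²) when n+n' is odd (it need not vanish on (0, π)).
  u² squared terms: (3)²·∫sin(3x)² dx = 9·π/2 = 9*π/2;  (4)²·∫cos(4x)² dx = 16·π/2 = 8*π.
  u² cross terms: 2·(3)·(4)·∫sin(3x)·cos(4x) dx = 24·(-6/7) = -144/7.
  So ∫_0^π u² dx = 9*π/2 + 8*π − 144/7 = -144/7 + 25*π/2.
  (u')² squared terms: (-16)²·∫sin(4x)² dx = 256·π/2 = 128*π;  (9)²·∫cos(3x)² dx = 81·π/2 = 81*π/2.
  (u')² cross terms: 2·(-16)·(9)·∫sin(4x)·cos(3x) dx = -288·(8/7) = -2304/7.
  So ∫_0^π (u')² dx = 128*π + 81*π/2 − 2304/7 = -2304/7 + 337*π/2.
||u||_{H^1}^2 = (-144/7 + 25*π/2) + (-2304/7 + 337*π/2) = -2448/7 + 181*π.


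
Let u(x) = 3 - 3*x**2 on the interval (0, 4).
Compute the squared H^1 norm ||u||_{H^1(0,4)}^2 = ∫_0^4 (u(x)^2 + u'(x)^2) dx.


||u||_{H^1}^2 = 11316/5

The H^1 norm (squared) on an interval (0, L) is
  ||u||_{H^1}^2 = ∫_0^L u(x)^2 dx + ∫_0^L u'(x)^2 dx.
Compute u'(x) = -6*x.
Then u(x)^2 = 9*x**4 - 18*x**2 + 9 and u'(x)^2 = 36*x**2.
Integrate each monomial from 0 to 4 using ∫_0^4 c·x^n dx = c·4^(n+1)/(n+1):
  ∫_0^4 u(x)^2 dx = ∫_0^4 (9*x^4 - 18*x^2 + 9) dx. Term by term:
    ∫_0^4 9*x^4 dx = 9216/5;  ∫_0^4 -18*x^2 dx = -384;  ∫_0^4 9 dx = 36.
  Sum: 9216/5 − 384 + 36 = 7476/5.
  ∫_0^4 u'(x)^2 dx = ∫_0^4 (36*x^2) dx. Term by term:
    ∫_0^4 36*x^2 dx = 768.
Adding: ||u||_{H^1}^2 = 7476/5 + 768 = 11316/5.


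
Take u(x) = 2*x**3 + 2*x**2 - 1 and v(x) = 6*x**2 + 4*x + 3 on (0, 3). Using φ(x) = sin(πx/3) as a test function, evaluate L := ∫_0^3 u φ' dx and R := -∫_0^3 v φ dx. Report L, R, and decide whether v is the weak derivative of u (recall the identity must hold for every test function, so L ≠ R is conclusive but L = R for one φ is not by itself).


LHS = -198/π + 648/π^3, RHS = -216/π + 648/π^3. No, v is not the weak derivative of u.

u(x) = 2*x**3 + 2*x**2 - 1, classical derivative u'(x) = 6*x**2 + 4*x.
φ(x) = sin(πx/3), so φ'(x) = π*cos(π*x/3)/3.
Note φ(0) = φ(3) = 0, so the boundary term u·φ vanishes.
LHS = ∫_0^3 u(x) φ'(x) dx = ∫_0^3 (2*π*x^3*cos(π*x/3)/3 + 2*π*x^2*cos(π*x/3)/3 - π*cos(π*x/3)/3) dx. Term by term:
  ∫_0^3 -π*cos(π*x/3)/3 dx = 0;  ∫_0^3 2*π*x^2*cos(π*x/3)/3 dx = -36/π;  ∫_0^3 2*π*x^3*cos(π*x/3)/3 dx = -162/π + 648/π^3.
Sum: 0 − 36/π + -162/π + 648/π^3 = -198/π + 648/π^3.
So LHS = -198/π + 648/π^3.
∫_0^3 v(x) φ(x) dx = ∫_0^3 (6*x^2*sin(π*x/3) + 4*x*sin(π*x/3) + 3*sin(π*x/3)) dx. Term by term:
  ∫_0^3 3*sin(π*x/3) dx = 18/π;  ∫_0^3 4*x*sin(π*x/3) dx = 36/π;  ∫_0^3 6*x^2*sin(π*x/3) dx = -648/π^3 + 162/π.
Sum: 18/π + 36/π + -648/π^3 + 162/π = -648/π^3 + 216/π.
So RHS = -∫_0^3 v(x) φ(x) dx = -216/π + 648/π^3.
LHS − RHS = 18/π ≠ 0, so the identity fails.
(For a valid weak derivative the identity must hold for EVERY test function, in particular this one. The failure shows v is NOT the weak derivative of u.)
Correct weak derivative would be u'(x) = 6*x**2 + 4*x.


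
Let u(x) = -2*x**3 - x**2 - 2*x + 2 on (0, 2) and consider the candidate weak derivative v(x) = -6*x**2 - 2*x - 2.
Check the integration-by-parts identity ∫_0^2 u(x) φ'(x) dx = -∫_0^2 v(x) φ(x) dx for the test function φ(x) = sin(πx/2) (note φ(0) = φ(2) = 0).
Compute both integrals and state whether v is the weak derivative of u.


LHS = -192/π^3 + 64/π, RHS = -192/π^3 + 64/π. Yes, v = u' weakly.

u(x) = -2*x**3 - x**2 - 2*x + 2, classical derivative u'(x) = -6*x**2 - 2*x - 2.
φ(x) = sin(πx/2), so φ'(x) = π*cos(π*x/2)/2.
Note φ(0) = φ(2) = 0, so the boundary term u·φ vanishes.
LHS = ∫_0^2 u(x) φ'(x) dx = ∫_0^2 (-π*x^3*cos(π*x/2) - π*x^2*cos(π*x/2)/2 - π*x*cos(π*x/2) + π*cos(π*x/2)) dx. Term by term:
  ∫_0^2 π*cos(π*x/2) dx = 0;  ∫_0^2 -π*x*cos(π*x/2) dx = 8/π;  ∫_0^2 -π*x^3*cos(π*x/2) dx = -192/π^3 + 48/π;
  ∫_0^2 -π*x^2*cos(π*x/2)/2 dx = 8/π.
Sum: 0 + 8/π + -192/π^3 + 48/π + 8/π = -192/π^3 + 64/π.
So LHS = -192/π^3 + 64/π.
∫_0^2 v(x) φ(x) dx = ∫_0^2 (-6*x^2*sin(π*x/2) - 2*x*sin(π*x/2) - 2*sin(π*x/2)) dx. Term by term:
  ∫_0^2 -2*sin(π*x/2) dx = -8/π;  ∫_0^2 -6*x^2*sin(π*x/2) dx = -48/π + 192/π^3;  ∫_0^2 -2*x*sin(π*x/2) dx = -8/π.
Sum: -8/π + -48/π + 192/π^3 − 8/π = -64/π + 192/π^3.
So RHS = -∫_0^2 v(x) φ(x) dx = -192/π^3 + 64/π.
LHS = RHS, so the identity holds for this test φ.
Moreover u is smooth here and v(x) = u'(x) = -6*x**2 - 2*x - 2 pointwise, so the identity holds for every test function. Hence v is the weak derivative of u.


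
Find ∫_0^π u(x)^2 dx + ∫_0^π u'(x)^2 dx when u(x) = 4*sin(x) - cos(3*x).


||u||_{H^1(0,π)}^2 = 21*π

u'(x) = 3*sin(3*x) + 4*cos(x).
Expand u² and (u')² and integrate term by term on (0, π), using: for integers n ≥ 1, ∫_0^π sin²(nx) dx = ∫_0^π cos²(nx) dx = π/2; for n ≠ n', ∫_0^π sin(nx)sin(n'x) dx = ∫_0^π cos(nx)cos(n'x) dx = 0; and by product-to-sum, ∫_0^π sin(nx)cos(n'x) dx = ½∫_0^π [sin((n+n')x) + sin((n−n')x)] dx, which is 0 when n+n' is even and 2n/(n²−n'²) when n+n' is odd (it need not vanish on (0, π)).
  u² squared terms: (-1)²·∫cos(3x)² dx = 1·π/2 = π/2;  (4)²·∫sin(x)² dx = 16·π/2 = 8*π.
  u² cross terms: 2·(-1)·(4)·∫cos(3x)·sin(x) dx = -8·(0) = 0.
  So ∫_0^π u² dx = π/2 + 8*π + 0 = 17*π/2.
  (u')² squared terms: (3)²·∫sin(3x)² dx = 9·π/2 = 9*π/2;  (4)²·∫cos(x)² dx = 16·π/2 = 8*π.
  (u')² cross terms: 2·(3)·(4)·∫sin(3x)·cos(x) dx = 24·(0) = 0.
  So ∫_0^π (u')² dx = 9*π/2 + 8*π + 0 = 25*π/2.
||u||_{H^1}^2 = (17*π/2) + (25*π/2) = 21*π.


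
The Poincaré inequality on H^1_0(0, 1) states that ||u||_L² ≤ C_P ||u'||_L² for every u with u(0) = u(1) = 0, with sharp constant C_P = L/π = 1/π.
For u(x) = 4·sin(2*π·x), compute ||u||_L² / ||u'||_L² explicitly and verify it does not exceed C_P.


||u||_L² / ||u'||_L² = 1/(2*π) < C_P = 1/π.

u(x) = 4·sin(2*π·x), so u'(x) = 8*π*cos(2*π*x).
Writing u(x) = A·sin(kπx/L) with A = 4 and k = 2, use ∫_0^L sin²(kπx/L) dx = L/2 and ∫_0^L cos²(kπx/L) dx = L/2.
u² = 16·sin²(2*π·x) and (u')² = 64*π^2·cos²(2*π·x), and each of sin², cos² integrates to L/2 = 1/2 over (0, 1).
∫_0^1 u² dx = 8, so ||u||_L² = 2*sqrt(2).
∫_0^1 (u')² dx = 32*π^2, so ||u'||_L² = 4*sqrt(2)*π.
Ratio ||u||_L² / ||u'||_L² = 1/(2*π).
Sharp Poincaré constant on H^1_0(0, 1) is C_P = L/π = 1/π, achieved by sin(π·x).
This is the k = 2 harmonic; the ratio L/(kπ) is strictly less than C_P = L/π, consistent with the sharp inequality ||u||_L² ≤ C_P ||u'||_L².


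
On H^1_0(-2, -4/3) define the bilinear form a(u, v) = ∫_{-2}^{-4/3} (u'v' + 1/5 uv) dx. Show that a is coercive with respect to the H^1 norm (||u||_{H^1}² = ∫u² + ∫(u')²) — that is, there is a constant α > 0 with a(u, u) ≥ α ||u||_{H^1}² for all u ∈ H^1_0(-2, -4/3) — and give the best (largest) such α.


α = (4 + 45*π^2)/(5*(4 + 9*π^2))

Coercivity of a(·,·) on H^1_0(-2, -4/3) means a(u, u) ≥ α ||u||_{H^1}² for every u ∈ H^1_0.
The interval has length L = 2/3, and Poincaré/coercivity depend only on L. Here a(u, u) = ∫(u')² + (1/5)·∫u².
Here 0 < c = 1/5 < 1. The condition a(u,u) ≥ α||u||_{H^1}² reads (1−α)∫(u')² ≥ (α−c)∫u². Any admissible α is ≤ 1 (rapidly oscillating u have ∫u²/∫(u')² → 0), and α = 1 would force 0 ≥ (1−c)∫u², impossible since c < 1; so 1−α > 0. By the sharp Poincaré inequality on H^1_0 of an interval of length L, ∫(u')² ≥ (π/L)²∫u² with equality for the first sine mode sin(π(x−x₀)/L) (x₀ the left endpoint), so the inequality holds for all u iff (1−α)(π/L)² ≥ α − c, i.e. α ≤ ((π/L)² + c)/((π/L)² + 1) = (1 + c(L/π)²)/(1 + (L/π)²). With (π/L)² = 9*π^2/4 and c = 1/5, the largest admissible constant is α = ((π/L)² + c)/((π/L)² + 1).
Simplifying, α = (4 + 45*π^2)/(5*(4 + 9*π^2)).


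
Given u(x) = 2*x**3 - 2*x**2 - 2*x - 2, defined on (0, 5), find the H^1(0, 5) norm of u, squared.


||u||_{H^1}^2 = 773140/21

The H^1 norm (squared) on an interval (0, L) is
  ||u||_{H^1}^2 = ∫_0^L u(x)^2 dx + ∫_0^L u'(x)^2 dx.
Compute u'(x) = 6*x**2 - 4*x - 2.
Then u(x)^2 = 4*x**6 - 8*x**5 - 4*x**4 + 12*x**2 + 8*x + 4 and u'(x)^2 = 36*x**4 - 48*x**3 - 8*x**2 + 16*x + 4.
Integrate each monomial from 0 to 5 using ∫_0^5 c·x^n dx = c·5^(n+1)/(n+1):
  ∫_0^5 u(x)^2 dx = ∫_0^5 (4*x^6 - 8*x^5 - 4*x^4 + 12*x^2 + 8*x + 4) dx. Term by term:
    ∫_0^5 4*x^6 dx = 312500/7;  ∫_0^5 -8*x^5 dx = -62500/3;  ∫_0^5 -4*x^4 dx = -2500;
    ∫_0^5 12*x^2 dx = 500;  ∫_0^5 8*x dx = 100;  ∫_0^5 4 dx = 20.
  Sum: 312500/7 − 62500/3 − 2500 + 500 + 100 + 20 = 460520/21.
  ∫_0^5 u'(x)^2 dx = ∫_0^5 (36*x^4 - 48*x^3 - 8*x^2 + 16*x + 4) dx. Term by term:
    ∫_0^5 36*x^4 dx = 22500;  ∫_0^5 -48*x^3 dx = -7500;  ∫_0^5 -8*x^2 dx = -1000/3;
    ∫_0^5 16*x dx = 200;  ∫_0^5 4 dx = 20.
  Sum: 22500 − 7500 − 1000/3 + 200 + 20 = 44660/3.
Adding: ||u||_{H^1}^2 = 460520/21 + 44660/3 = 773140/21.


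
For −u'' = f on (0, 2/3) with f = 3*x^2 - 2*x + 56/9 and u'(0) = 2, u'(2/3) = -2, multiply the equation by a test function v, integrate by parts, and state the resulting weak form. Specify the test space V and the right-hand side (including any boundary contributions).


V = H^1(0, 2/3) (v unrestricted at boundary; u is determined up to an additive constant); weak form: ∫_0^2/3 u'v' dx = ∫_0^2/3 (3*x^2 - 2*x + 56/9) v dx − 2·v(2/3) − 2·v(0) for all v ∈ V.

Multiply both sides by a test function v and integrate from 0 to 2/3:
  ∫_0^2/3 −u''(x) v(x) dx = ∫_0^2/3 f(x) v(x) dx.
Integrate the LHS by parts once:
  ∫_0^2/3 −u'' v dx = −[u'(x) v(x)]_0^2/3 + ∫_0^2/3 u'(x) v'(x) dx.
Thus ∫_0^2/3 u'(x) v'(x) dx = ∫_0^2/3 f(x) v(x) dx + [u'(x) v(x)]_0^2/3.
Choose V so that boundary terms are either known or forced to vanish.
u has inhomogeneous Neumann u'(0) = 2, u'(2/3) = -2. [u' v]_0^2/3 = (-2)·v(2/3) − (2)·v(0) = − 2·v(2/3) − 2·v(0). Take V = H^1(0, 2/3); boundary term becomes part of RHS.
Weak formulation: find u (satisfying any essential BC) such that ∫_0^2/3 u'(x) v'(x) dx = ∫_0^2/3 f v dx − 2·v(2/3) − 2·v(0) for all v ∈ V (Neumann data are natural BCs: they enter the RHS as boundary terms).
Substituting f(x) = 3*x^2 - 2*x + 56/9, the right-hand side is ∫_0^2/3 (3*x^2 - 2*x + 56/9) v dx − 2·v(2/3) − 2·v(0).
Compatibility check (pure Neumann): taking v ≡ 1 ∈ V gives 0 = ∫_0^2/3 f dx + (-2) − (2), i.e. ∫_0^2/3 f dx must equal u'(0) − u'(2/3) = 4. Indeed ∫_0^2/3 (3*x^2 - 2*x + 56/9) dx = 4, so the data are compatible. The solution is then unique only up to an additive constant (fix it e.g. by requiring ∫_0^2/3 u dx = 0).


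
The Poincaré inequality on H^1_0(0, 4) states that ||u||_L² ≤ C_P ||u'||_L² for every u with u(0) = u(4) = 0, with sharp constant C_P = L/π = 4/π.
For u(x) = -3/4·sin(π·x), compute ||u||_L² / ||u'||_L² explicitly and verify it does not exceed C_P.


||u||_L² / ||u'||_L² = 1/π < C_P = 4/π.

u(x) = -3/4·sin(π·x), so u'(x) = -3*π*cos(π*x)/4.
Writing u(x) = A·sin(kπx/L) with A = -3/4 and k = 4, use ∫_0^L sin²(kπx/L) dx = L/2 and ∫_0^L cos²(kπx/L) dx = L/2.
u² = 9/16·sin²(π·x) and (u')² = 9*π^2/16·cos²(π·x), and each of sin², cos² integrates to L/2 = 2 over (0, 4).
∫_0^4 u² dx = 9/8, so ||u||_L² = 3*sqrt(2)/4.
∫_0^4 (u')² dx = 9*π^2/8, so ||u'||_L² = 3*sqrt(2)*π/4.
Ratio ||u||_L² / ||u'||_L² = 1/π.
Sharp Poincaré constant on H^1_0(0, 4) is C_P = L/π = 4/π, achieved by sin(π/4·x).
This is the k = 4 harmonic; the ratio L/(kπ) is strictly less than C_P = L/π, consistent with the sharp inequality ||u||_L² ≤ C_P ||u'||_L².


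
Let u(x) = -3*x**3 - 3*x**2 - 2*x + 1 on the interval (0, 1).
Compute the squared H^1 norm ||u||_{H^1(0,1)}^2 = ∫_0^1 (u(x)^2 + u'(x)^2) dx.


||u||_{H^1}^2 = 19219/210

The H^1 norm (squared) on an interval (0, L) is
  ||u||_{H^1}^2 = ∫_0^L u(x)^2 dx + ∫_0^L u'(x)^2 dx.
Compute u'(x) = -9*x**2 - 6*x - 2.
Then u(x)^2 = 9*x**6 + 18*x**5 + 21*x**4 + 6*x**3 - 2*x**2 - 4*x + 1 and u'(x)^2 = 81*x**4 + 108*x**3 + 72*x**2 + 24*x + 4.
Integrate each monomial from 0 to 1 using ∫_0^1 c·x^n dx = c·1^(n+1)/(n+1):
  ∫_0^1 u(x)^2 dx = ∫_0^1 (9*x^6 + 18*x^5 + 21*x^4 + 6*x^3 - 2*x^2 - 4*x + 1) dx. Term by term:
    ∫_0^1 9*x^6 dx = 9/7;  ∫_0^1 18*x^5 dx = 3;  ∫_0^1 21*x^4 dx = 21/5;
    ∫_0^1 6*x^3 dx = 3/2;  ∫_0^1 -2*x^2 dx = -2/3;  ∫_0^1 -4*x dx = -2;
    ∫_0^1 1 dx = 1.
  Sum: 9/7 + 3 + 21/5 + 3/2 − 2/3 − 2 + 1 = 1747/210.
  ∫_0^1 u'(x)^2 dx = ∫_0^1 (81*x^4 + 108*x^3 + 72*x^2 + 24*x + 4) dx. Term by term:
    ∫_0^1 81*x^4 dx = 81/5;  ∫_0^1 108*x^3 dx = 27;  ∫_0^1 72*x^2 dx = 24;
    ∫_0^1 24*x dx = 12;  ∫_0^1 4 dx = 4.
  Sum: 81/5 + 27 + 24 + 12 + 4 = 416/5.
Adding: ||u||_{H^1}^2 = 1747/210 + 416/5 = 19219/210.


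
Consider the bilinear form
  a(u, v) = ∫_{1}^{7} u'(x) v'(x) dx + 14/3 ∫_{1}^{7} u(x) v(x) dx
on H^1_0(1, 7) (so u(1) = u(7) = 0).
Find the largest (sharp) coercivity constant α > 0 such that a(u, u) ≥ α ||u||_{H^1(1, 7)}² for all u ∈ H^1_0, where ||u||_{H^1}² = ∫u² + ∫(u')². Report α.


α = 1

Coercivity of a(·,·) on H^1_0(1, 7) means a(u, u) ≥ α ||u||_{H^1}² for every u ∈ H^1_0.
The interval has length L = 6, and Poincaré/coercivity depend only on L. Here a(u, u) = ∫(u')² + (14/3)·∫u².
Here c = 14/3 ≥ 1, so a(u,u) = ∫(u')² + c∫u² ≥ ∫(u')² + ∫u² = ||u||_{H^1}², i.e. α = 1 works. No larger α is possible: a(u,u) ≥ α||u||_{H^1}² means (1−α)∫(u')² ≥ (α−c)∫u², and for the modes u_n = sin(nπ(x−x₀)/L) (x₀ the left endpoint) one has ∫u_n²/∫(u_n')² = (L/(nπ))² → 0, so a(u_n,u_n)/||u_n||_{H^1}² → 1. Hence the optimal constant is α = 1.
Therefore α = 1.


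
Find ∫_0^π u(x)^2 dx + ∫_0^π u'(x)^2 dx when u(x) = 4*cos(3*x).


||u||_{H^1(0,π)}^2 = 80*π

u'(x) = -12*sin(3*x).
Expand u² and (u')² and integrate term by term on (0, π), using: for integers n ≥ 1, ∫_0^π sin²(nx) dx = ∫_0^π cos²(nx) dx = π/2; for n ≠ n', ∫_0^π sin(nx)sin(n'x) dx = ∫_0^π cos(nx)cos(n'x) dx = 0; and by product-to-sum, ∫_0^π sin(nx)cos(n'x) dx = ½∫_0^π [sin((n+n')x) + sin((n−n')x)] dx, which is 0 when n+n' is even and 2n/(n²−n'²) when n+n' is odd (it need not vanish on (0, π)).
  u² squared terms: (4)²·∫cos(3x)² dx = 16·π/2 = 8*π.
  So ∫_0^π u² dx = 8*π.
  (u')² squared terms: (-12)²·∫sin(3x)² dx = 144·π/2 = 72*π.
  So ∫_0^π (u')² dx = 72*π.
||u||_{H^1}^2 = (8*π) + (72*π) = 80*π.


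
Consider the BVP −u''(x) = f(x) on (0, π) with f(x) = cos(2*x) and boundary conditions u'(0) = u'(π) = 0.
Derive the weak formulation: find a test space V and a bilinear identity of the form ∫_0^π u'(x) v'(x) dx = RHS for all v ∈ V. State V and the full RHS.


V = H^1(0, π) (no boundary constraint on v; u is determined up to an additive constant); weak form: ∫_0^π u'v' dx = ∫_0^π (cos(2*x)) v dx for all v ∈ V.

Multiply both sides by a test function v and integrate from 0 to π:
  ∫_0^π −u''(x) v(x) dx = ∫_0^π f(x) v(x) dx.
Integrate the LHS by parts once:
  ∫_0^π −u'' v dx = −[u'(x) v(x)]_0^π + ∫_0^π u'(x) v'(x) dx.
Thus ∫_0^π u'(x) v'(x) dx = ∫_0^π f(x) v(x) dx + [u'(x) v(x)]_0^π.
Choose V so that boundary terms are either known or forced to vanish.
u has homogeneous Neumann: u'(0) = u'(π) = 0. So [u' v]_0^π = 0·v(π) − 0·v(0) = 0 for any v; take V = H^1(0, π).
Weak formulation: find u (satisfying any essential BC) such that ∫_0^π u'(x) v'(x) dx = ∫_0^π f v dx for all v ∈ V (homogeneous Neumann, so boundary terms vanish).
Substituting f(x) = cos(2*x), the right-hand side is ∫_0^π (cos(2*x)) v dx.
Compatibility check (pure Neumann): taking v ≡ 1 ∈ V gives 0 = ∫_0^π f dx + (0) − (0), i.e. ∫_0^π f dx must equal u'(0) − u'(π) = 0. Indeed ∫_0^π (cos(2*x)) dx = 0, so the data are compatible. The solution is then unique only up to an additive constant (fix it e.g. by requiring ∫_0^π u dx = 0).


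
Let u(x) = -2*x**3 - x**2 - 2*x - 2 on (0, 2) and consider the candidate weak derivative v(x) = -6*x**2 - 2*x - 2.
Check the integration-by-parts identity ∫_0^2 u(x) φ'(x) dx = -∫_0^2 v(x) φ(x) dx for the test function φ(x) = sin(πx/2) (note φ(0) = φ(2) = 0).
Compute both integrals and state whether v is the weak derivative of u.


LHS = -192/π^3 + 64/π, RHS = -192/π^3 + 64/π. Yes, v = u' weakly.

u(x) = -2*x**3 - x**2 - 2*x - 2, classical derivative u'(x) = -6*x**2 - 2*x - 2.
φ(x) = sin(πx/2), so φ'(x) = π*cos(π*x/2)/2.
Note φ(0) = φ(2) = 0, so the boundary term u·φ vanishes.
LHS = ∫_0^2 u(x) φ'(x) dx = ∫_0^2 (-π*x^3*cos(π*x/2) - π*x^2*cos(π*x/2)/2 - π*x*cos(π*x/2) - π*cos(π*x/2)) dx. Term by term:
  ∫_0^2 -π*cos(π*x/2) dx = 0;  ∫_0^2 -π*x*cos(π*x/2) dx = 8/π;  ∫_0^2 -π*x^3*cos(π*x/2) dx = -192/π^3 + 48/π;
  ∫_0^2 -π*x^2*cos(π*x/2)/2 dx = 8/π.
Sum: 0 + 8/π + -192/π^3 + 48/π + 8/π = -192/π^3 + 64/π.
So LHS = -192/π^3 + 64/π.
∫_0^2 v(x) φ(x) dx = ∫_0^2 (-6*x^2*sin(π*x/2) - 2*x*sin(π*x/2) - 2*sin(π*x/2)) dx. Term by term:
  ∫_0^2 -2*sin(π*x/2) dx = -8/π;  ∫_0^2 -6*x^2*sin(π*x/2) dx = -48/π + 192/π^3;  ∫_0^2 -2*x*sin(π*x/2) dx = -8/π.
Sum: -8/π + -48/π + 192/π^3 − 8/π = -64/π + 192/π^3.
So RHS = -∫_0^2 v(x) φ(x) dx = -192/π^3 + 64/π.
LHS = RHS, so the identity holds for this test φ.
Moreover u is smooth here and v(x) = u'(x) = -6*x**2 - 2*x - 2 pointwise, so the identity holds for every test function. Hence v is the weak derivative of u.


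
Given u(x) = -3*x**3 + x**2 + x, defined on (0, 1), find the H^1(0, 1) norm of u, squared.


||u||_{H^1}^2 = 1187/210

The H^1 norm (squared) on an interval (0, L) is
  ||u||_{H^1}^2 = ∫_0^L u(x)^2 dx + ∫_0^L u'(x)^2 dx.
Compute u'(x) = -9*x**2 + 2*x + 1.
Then u(x)^2 = 9*x**6 - 6*x**5 - 5*x**4 + 2*x**3 + x**2 and u'(x)^2 = 81*x**4 - 36*x**3 - 14*x**2 + 4*x + 1.
Integrate each monomial from 0 to 1 using ∫_0^1 c·x^n dx = c·1^(n+1)/(n+1):
  ∫_0^1 u(x)^2 dx = ∫_0^1 (9*x^6 - 6*x^5 - 5*x^4 + 2*x^3 + x^2) dx. Term by term:
    ∫_0^1 9*x^6 dx = 9/7;  ∫_0^1 -6*x^5 dx = -1;  ∫_0^1 -5*x^4 dx = -1;
    ∫_0^1 2*x^3 dx = 1/2;  ∫_0^1 x^2 dx = 1/3.
  Sum: 9/7 − 1 − 1 + 1/2 + 1/3 = 5/42.
  ∫_0^1 u'(x)^2 dx = ∫_0^1 (81*x^4 - 36*x^3 - 14*x^2 + 4*x + 1) dx. Term by term:
    ∫_0^1 81*x^4 dx = 81/5;  ∫_0^1 -36*x^3 dx = -9;  ∫_0^1 -14*x^2 dx = -14/3;
    ∫_0^1 4*x dx = 2;  ∫_0^1 1 dx = 1.
  Sum: 81/5 − 9 − 14/3 + 2 + 1 = 83/15.
Adding: ||u||_{H^1}^2 = 5/42 + 83/15 = 1187/210.


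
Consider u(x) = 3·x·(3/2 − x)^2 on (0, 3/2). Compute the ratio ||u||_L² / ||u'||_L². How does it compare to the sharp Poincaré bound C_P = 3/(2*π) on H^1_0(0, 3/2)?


||u||_L² / ||u'||_L² = 3*sqrt(14)/28 < C_P = 3/(2*π).

u(x) = 3·x·(3/2 − x)^2, so u'(x) = 9*x^2 - 18*x + 27/4.
u(x) = 3·x·(3/2 − x)^2 vanishes at x = 0 and x = 3/2, so u ∈ H^1_0(0, 3/2). Differentiate via the product rule and integrate the resulting polynomials term by term.
  ∫_0^3/2 u² dx = ∫_0^3/2 (9*x^6 - 54*x^5 + 243*x^4/2 - 243*x^3/2 + 729*x^2/16) dx. Term by term:
    ∫_0^3/2 9*x^6 dx = 19683/896;  ∫_0^3/2 -54*x^5 dx = -6561/64;  ∫_0^3/2 243*x^4/2 dx = 59049/320;
    ∫_0^3/2 -243*x^3/2 dx = -19683/128;  ∫_0^3/2 729*x^2/16 dx = 6561/128.
  Sum: 19683/896 − 6561/64 + 59049/320 − 19683/128 + 6561/128 = 6561/4480.
  ∫_0^3/2 (u')² dx = ∫_0^3/2 (81*x^4 - 324*x^3 + 891*x^2/2 - 243*x + 729/16) dx. Term by term:
    ∫_0^3/2 81*x^4 dx = 19683/160;  ∫_0^3/2 -324*x^3 dx = -6561/16;  ∫_0^3/2 891*x^2/2 dx = 8019/16;
    ∫_0^3/2 -243*x dx = -2187/8;  ∫_0^3/2 729/16 dx = 2187/32.
  Sum: 19683/160 − 6561/16 + 8019/16 − 2187/8 + 2187/32 = 729/80.
∫_0^3/2 u² dx = 6561/4480, so ||u||_L² = 81*sqrt(70)/560.
∫_0^3/2 (u')² dx = 729/80, so ||u'||_L² = 27*sqrt(5)/20.
Ratio ||u||_L² / ||u'||_L² = 3*sqrt(14)/28.
Sharp Poincaré constant on H^1_0(0, 3/2) is C_P = L/π = 3/(2*π), achieved by sin(2*π/3·x).
A polynomial bump cannot attain the sharp Poincaré constant (only the first sine eigenfunction does), so the ratio is strictly less than C_P, consistent with ||u||_L² ≤ C_P ||u'||_L².


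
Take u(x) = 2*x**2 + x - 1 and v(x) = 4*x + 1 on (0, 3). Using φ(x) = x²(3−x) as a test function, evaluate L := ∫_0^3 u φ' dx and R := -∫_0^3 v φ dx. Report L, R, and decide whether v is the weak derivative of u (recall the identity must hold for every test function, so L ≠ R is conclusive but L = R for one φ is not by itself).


LHS = -1107/20, RHS = -1107/20. Yes, v = u' weakly.

u(x) = 2*x**2 + x - 1, classical derivative u'(x) = 4*x + 1.
φ(x) = x²(3−x), so φ'(x) = 3*x*(2 - x).
Note φ(0) = φ(3) = 0, so the boundary term u·φ vanishes.
LHS = ∫_0^3 u(x) φ'(x) dx = ∫_0^3 (-6*x^4 + 9*x^3 + 9*x^2 - 6*x) dx. Term by term:
  ∫_0^3 -6*x^4 dx = -1458/5;  ∫_0^3 9*x^3 dx = 729/4;  ∫_0^3 9*x^2 dx = 81;
  ∫_0^3 -6*x dx = -27.
Sum: -1458/5 + 729/4 + 81 − 27 = -1107/20.
So LHS = -1107/20.
∫_0^3 v(x) φ(x) dx = ∫_0^3 (-4*x^4 + 11*x^3 + 3*x^2) dx. Term by term:
  ∫_0^3 -4*x^4 dx = -972/5;  ∫_0^3 11*x^3 dx = 891/4;  ∫_0^3 3*x^2 dx = 27.
Sum: -972/5 + 891/4 + 27 = 1107/20.
So RHS = -∫_0^3 v(x) φ(x) dx = -1107/20.
LHS = RHS, so the identity holds for this test φ.
Moreover u is smooth here and v(x) = u'(x) = 4*x + 1 pointwise, so the identity holds for every test function. Hence v is the weak derivative of u.


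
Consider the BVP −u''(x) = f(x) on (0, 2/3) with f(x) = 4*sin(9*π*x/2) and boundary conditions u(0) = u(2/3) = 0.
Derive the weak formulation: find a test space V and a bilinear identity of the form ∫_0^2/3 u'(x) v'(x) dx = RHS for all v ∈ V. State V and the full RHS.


V = H^1_0(0, 2/3) (so v(0) = v(2/3) = 0); weak form: ∫_0^2/3 u'v' dx = ∫_0^2/3 (4*sin(9*π*x/2)) v dx for all v ∈ V.

Multiply both sides by a test function v and integrate from 0 to 2/3:
  ∫_0^2/3 −u''(x) v(x) dx = ∫_0^2/3 f(x) v(x) dx.
Integrate the LHS by parts once:
  ∫_0^2/3 −u'' v dx = −[u'(x) v(x)]_0^2/3 + ∫_0^2/3 u'(x) v'(x) dx.
Thus ∫_0^2/3 u'(x) v'(x) dx = ∫_0^2/3 f(x) v(x) dx + [u'(x) v(x)]_0^2/3.
Choose V so that boundary terms are either known or forced to vanish.
u is Dirichlet: u(0) = u(2/3) = 0. Let V = H^1_0(0, 2/3); then v(0) = v(2/3) = 0, and [u' v]_0^2/3 = 0.
Weak formulation: find u (satisfying any essential BC) such that ∫_0^2/3 u'(x) v'(x) dx = ∫_0^2/3 f v dx for all v ∈ V.
Substituting f(x) = 4*sin(9*π*x/2), the right-hand side is ∫_0^2/3 (4*sin(9*π*x/2)) v dx.
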